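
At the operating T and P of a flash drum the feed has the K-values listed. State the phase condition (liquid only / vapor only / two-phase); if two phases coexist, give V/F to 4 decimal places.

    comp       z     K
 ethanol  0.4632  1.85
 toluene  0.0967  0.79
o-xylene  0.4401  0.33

two-phase, V/F = 0.1508

ΣzᵢKᵢ = 1.0785; Σzᵢ/Kᵢ = 1.7064.
Both exceed 1, so a two-phase solution exists.
Material balance + equilibrium reduce to Σ zᵢ(Kᵢ−1)/(1+ψ(Kᵢ−1)) = 0.
Newton–Raphson from ψ = 0.53:
  ψ = 0.5300: g = -0.20864, g' = -0.6395 → ψ = 0.2037
  ψ = 0.2037: g = -0.02709, g' = -0.5128 → ψ = 0.1509
  ψ = 0.1509: g = -0.00004, g' = -0.5119 → ψ = 0.1508
Converged at ψ = 0.1508.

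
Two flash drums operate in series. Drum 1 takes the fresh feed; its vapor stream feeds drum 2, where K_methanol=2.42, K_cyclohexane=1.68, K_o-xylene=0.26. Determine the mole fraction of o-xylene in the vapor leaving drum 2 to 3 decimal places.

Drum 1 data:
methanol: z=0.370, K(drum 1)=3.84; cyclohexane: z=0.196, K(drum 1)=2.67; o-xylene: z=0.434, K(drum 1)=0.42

Drum 1:
Rachford–Rice: g(ψ₁) = Σ zᵢ(Kᵢ−1)/(1+ψ₁(Kᵢ−1)) = 0.
Feasibility: ΣzᵢKᵢ = 2.126, Σzᵢ/Kᵢ = 1.203 — both > 1, two phases present.
Newton–Raphson from ψ₁ = 0.5:
  ψ₁ = 0.500: g = 0.2581, g' = -0.962 → ψ₁ = 0.768
  ψ₁ = 0.768: g = 0.0195, g' = -0.875 → ψ₁ = 0.791
Converged at ψ₁ = 0.791.
Drum-1 compositions:
  methanol: x = 0.114, y = 0.438
  cyclohexane: x = 0.084, y = 0.226
  o-xylene: x = 0.802, y = 0.337
Drum-2 feed = drum-1 vapor: z₂ = (0.4378, 0.2255, 0.3366).
Drum 2:
Let ψ₂ = V/F and solve Σ zᵢ(Kᵢ−1)/(1+ψ₂(Kᵢ−1)) = 0.
Check two-phase: ΣzᵢKᵢ = 1.526 > 1 and Σzᵢ/Kᵢ = 1.610 > 1, so g(0) = 0.526 > 0 and g(1) = -0.610 < 0.
Newton iteration, ψ₂⁰ = 0.5:
  ψ₂ = 0.500: g = 0.0826, g' = -0.824 → ψ₂ = 0.600
  ψ₂ = 0.600: g = -0.0036, g' = -0.907 → ψ₂ = 0.596
Converged at ψ₂ = 0.596.
  methanol: x = 0.237, y = 0.574
  cyclohexane: x = 0.160, y = 0.270
  o-xylene: x = 0.602, y = 0.157

y_o-xylene (drum 2) = 0.157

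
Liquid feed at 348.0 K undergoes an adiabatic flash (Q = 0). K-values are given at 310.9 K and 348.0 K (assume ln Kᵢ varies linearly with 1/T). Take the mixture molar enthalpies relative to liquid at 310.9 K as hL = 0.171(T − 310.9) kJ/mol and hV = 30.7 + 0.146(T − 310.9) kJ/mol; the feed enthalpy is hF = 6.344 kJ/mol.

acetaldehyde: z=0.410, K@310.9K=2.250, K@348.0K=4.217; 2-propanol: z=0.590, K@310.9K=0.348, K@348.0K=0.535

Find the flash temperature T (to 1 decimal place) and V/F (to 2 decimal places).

Adiabatic flash: solve Rachford–Rice at each trial T, then check hF = ψ·hV(T) + (1−ψ)·hL(T).
  T = 310.9 K: K = (2.250, 0.348), RR gives ψ = 0.157, H_out = 4.815 kJ/mol
  T = 348.0 K: K = (4.217, 0.535), RR gives ψ = 0.698, H_out = 27.135 kJ/mol
  T = 329.4 K: K = (3.133, 0.436), RR gives ψ = 0.451, H_out = 16.798 kJ/mol
  T = 320.1 K: K = (2.665, 0.391), RR gives ψ = 0.319, H_out = 11.283 kJ/mol
  T = 315.5 K: K = (2.452, 0.369), RR gives ψ = 0.243, H_out = 8.233 kJ/mol
  T = 313.2 K: K = (2.349, 0.358), RR gives ψ = 0.202, H_out = 6.580 kJ/mol
Linear interpolation between T = 310.9 (H_out = 4.815) and T = 313.2 (H_out = 6.580) on hF = 6.344 gives T ≈ 312.9 K, at which ψ = 0.20.

T = 312.9 K, V/F = 0.20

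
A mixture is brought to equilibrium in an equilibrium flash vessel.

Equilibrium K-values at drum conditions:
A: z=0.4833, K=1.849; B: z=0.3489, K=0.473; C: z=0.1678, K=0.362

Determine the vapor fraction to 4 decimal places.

ψ = 0.2486

Let ψ = V/F and solve Σ zᵢ(Kᵢ−1)/(1+ψ(Kᵢ−1)) = 0.
g(0) = ΣzᵢKᵢ − 1 = 0.1194 and g(1) = 1 − Σzᵢ/Kᵢ = -0.4626, so a root lies in (0, 1).
Newton–Raphson from ψ = 0.69:
  ψ = 0.6900: g = -0.22144, g' = -0.5958 → ψ = 0.3183
  ψ = 0.3183: g = -0.03225, g' = -0.4634 → ψ = 0.2487
  ψ = 0.2487: g = -0.00007, g' = -0.4623 → ψ = 0.2486
Converged at ψ = 0.2486.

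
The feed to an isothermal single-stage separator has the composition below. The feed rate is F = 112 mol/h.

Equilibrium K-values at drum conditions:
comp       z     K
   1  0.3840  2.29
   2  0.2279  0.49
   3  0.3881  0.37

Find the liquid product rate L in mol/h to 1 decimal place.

L = 92.1 mol/h

Newton–Raphson from ψ = 0.5:
  ψ = 0.5000: g = -0.21182, g' = -0.6712 → ψ = 0.1844
  ψ = 0.1844: g = -0.00478, g' = -0.6864 → ψ = 0.1775
Converged at ψ = 0.1775.
Then V = ψ·F = 0.1775·112 = 19.9 mol/h and L = F − V = 92.1 mol/h.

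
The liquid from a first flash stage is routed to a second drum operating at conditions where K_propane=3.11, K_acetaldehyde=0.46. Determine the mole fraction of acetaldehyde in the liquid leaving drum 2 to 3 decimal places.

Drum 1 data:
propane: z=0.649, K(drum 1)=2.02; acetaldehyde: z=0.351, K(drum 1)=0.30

x_acetaldehyde (drum 2) = 0.796

Drum 1:
Newton–Raphson from ψ₁ = 0.49:
  ψ₁ = 0.490: g = 0.0674, g' = -0.699 → ψ₁ = 0.586
  ψ₁ = 0.586: g = -0.0026, g' = -0.759 → ψ₁ = 0.583
Converged at ψ₁ = 0.583.
Drum-1 compositions:
  propane: x = 0.407, y = 0.822
  acetaldehyde: x = 0.593, y = 0.178
Drum-2 feed = drum-1 liquid: z₂ = (0.4070, 0.5930).
Drum 2:
Rachford–Rice: g(ψ₂) = Σ zᵢ(Kᵢ−1)/(1+ψ₂(Kᵢ−1)) = 0.
Feasibility: ΣzᵢKᵢ = 1.538, Σzᵢ/Kᵢ = 1.420 — both > 1, two phases present.
Binary case is linear: z₁(K₁−1)(1+ψ₂(K₂−1)) + z₂(K₂−1)(1+ψ₂(K₁−1)) = 0
⇒ ψ₂ = [z₁(K₁−1)+z₂(K₂−1)] / [−(K₁−1)(K₂−1)] = 0.5385/1.1394 = 0.473
  propane: x = 0.204, y = 0.634
  acetaldehyde: x = 0.796, y = 0.366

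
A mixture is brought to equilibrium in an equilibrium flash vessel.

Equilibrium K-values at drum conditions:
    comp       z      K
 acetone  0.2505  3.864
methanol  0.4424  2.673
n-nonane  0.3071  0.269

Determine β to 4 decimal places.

Rachford–Rice: g(β) = Σ zᵢ(Kᵢ−1)/(1+β(Kᵢ−1)) = 0.
Check two-phase: ΣzᵢKᵢ = 2.2331 > 1 and Σzᵢ/Kᵢ = 1.3720 > 1, so g(0) = 1.2331 > 0 and g(1) = -0.3720 < 0.
Iterate (Newton) starting at β = 0.38:
  β = 0.3800: g = 0.48519, g' = -1.2485 → β = 0.7686
  β = 0.7686: g = 0.03554, g' = -1.2923 → β = 0.7961
  β = 0.7961: g = -0.00087, g' = -1.3577 → β = 0.7955
Converged at β = 0.7955.

β = 0.7955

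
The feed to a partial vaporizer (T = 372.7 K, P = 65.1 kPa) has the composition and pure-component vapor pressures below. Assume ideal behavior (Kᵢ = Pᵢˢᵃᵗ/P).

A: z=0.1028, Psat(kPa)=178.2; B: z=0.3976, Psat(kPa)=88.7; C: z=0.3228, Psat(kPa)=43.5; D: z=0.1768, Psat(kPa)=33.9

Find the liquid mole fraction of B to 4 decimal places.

x_B = 0.3460

Raoult's law: Kᵢ = Pᵢˢᵃᵗ/P = Pᵢˢᵃᵗ/65.1.
  K_A = 178.2/65.1 = 2.737327, K_B = 88.7/65.1 = 1.362519, K_C = 43.5/65.1 = 0.668203, K_D = 33.9/65.1 = 0.520737
Let ψ = V/F and solve Σ zᵢ(Kᵢ−1)/(1+ψ(Kᵢ−1)) = 0.
Check two-phase: ΣzᵢKᵢ = 1.1309 > 1 and Σzᵢ/Kᵢ = 1.1520 > 1, so g(0) = 0.1309 > 0 and g(1) = -0.1520 < 0.
Iterate (Newton) starting at ψ = 0.5:
  ψ = 0.5000: g = -0.02225, g' = -0.2476 → ψ = 0.4101
  ψ = 0.4101: g = 0.00033, g' = -0.2559 → ψ = 0.4114
Converged at ψ = 0.4114.
Compositions from xᵢ = zᵢ/(1+ψ(Kᵢ−1)), yᵢ = Kᵢxᵢ:
  A: x = 0.0599, y = 0.1641
  B: x = 0.3460, y = 0.4714
  C: x = 0.3738, y = 0.2498
  D: x = 0.2202, y = 0.1147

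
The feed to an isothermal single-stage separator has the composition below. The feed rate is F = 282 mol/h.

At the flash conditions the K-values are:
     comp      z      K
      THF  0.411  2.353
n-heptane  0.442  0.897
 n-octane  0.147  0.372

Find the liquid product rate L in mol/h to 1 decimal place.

L = 35.5 mol/h

Newton–Raphson from V/F = 0.5:
  V/F = 0.500: g = 0.1491, g' = -0.396 → V/F = 0.876
  V/F = 0.876: g = -0.0010, g' = -0.450 → V/F = 0.874
Converged at V/F = 0.874.
Then V = V/F·F = 0.8743·282 = 246.5 mol/h and L = F − V = 35.5 mol/h.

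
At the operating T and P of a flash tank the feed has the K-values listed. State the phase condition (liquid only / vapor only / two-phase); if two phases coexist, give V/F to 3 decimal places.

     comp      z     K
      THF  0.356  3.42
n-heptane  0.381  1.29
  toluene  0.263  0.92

ΣzᵢKᵢ = 1.951; Σzᵢ/Kᵢ = 0.685.
Since Σzᵢ/Kᵢ < 1 the mixture is above its dew point — single vapor phase.

vapor only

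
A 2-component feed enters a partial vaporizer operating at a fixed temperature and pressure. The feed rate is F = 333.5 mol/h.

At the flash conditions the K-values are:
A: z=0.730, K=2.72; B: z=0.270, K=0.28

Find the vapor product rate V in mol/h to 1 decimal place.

V = 285.8 mol/h

Material balance + equilibrium reduce to Σ zᵢ(Kᵢ−1)/(1+β(Kᵢ−1)) = 0.
Feasibility: ΣzᵢKᵢ = 2.061, Σzᵢ/Kᵢ = 1.233 — both > 1, two phases present.
Binary case is linear: z₁(K₁−1)(1+β(K₂−1)) + z₂(K₂−1)(1+β(K₁−1)) = 0
⇒ β = [z₁(K₁−1)+z₂(K₂−1)] / [−(K₁−1)(K₂−1)] = 1.0612/1.2384 = 0.857
Then V = β·F = 0.8569·333.5 = 285.8 mol/h and L = F − V = 47.7 mol/h.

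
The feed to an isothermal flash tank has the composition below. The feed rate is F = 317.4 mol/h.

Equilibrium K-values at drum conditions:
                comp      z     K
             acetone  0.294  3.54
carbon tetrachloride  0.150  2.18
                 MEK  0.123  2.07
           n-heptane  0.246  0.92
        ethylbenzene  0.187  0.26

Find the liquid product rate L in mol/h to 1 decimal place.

L = 47.7 mol/h

Iterate (Newton) starting at β = 0.31:
  β = 0.310: g = 0.4465, g' = -0.959 → β = 0.775
  β = 0.775: g = 0.0701, g' = -0.880 → β = 0.855
  β = 0.855: g = -0.0058, g' = -1.040 → β = 0.850
Converged at β = 0.850.
Then V = β·F = 0.8496·317.4 = 269.7 mol/h and L = F − V = 47.7 mol/h.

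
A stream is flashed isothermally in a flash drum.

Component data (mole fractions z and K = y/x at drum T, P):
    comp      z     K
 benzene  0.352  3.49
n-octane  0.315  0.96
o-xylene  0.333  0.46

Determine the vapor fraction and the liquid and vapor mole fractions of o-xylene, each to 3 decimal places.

Let ψ = V/F and solve Σ zᵢ(Kᵢ−1)/(1+ψ(Kᵢ−1)) = 0.
g(0) = ΣzᵢKᵢ − 1 = 0.684 and g(1) = 1 − Σzᵢ/Kᵢ = -0.153, so a root lies in (0, 1).
Newton iteration, ψ⁰ = 0.4:
  ψ = 0.400: g = 0.1970, g' = -0.706 → ψ = 0.679
  ψ = 0.679: g = 0.0289, g' = -0.544 → ψ = 0.732
Converged at ψ = 0.732.
Compositions from xᵢ = zᵢ/(1+ψ(Kᵢ−1)), yᵢ = Kᵢxᵢ:
  benzene: x = 0.125, y = 0.435
  n-octane: x = 0.325, y = 0.312
  o-xylene: x = 0.551, y = 0.253

ψ = 0.732, x_o-xylene = 0.551, y_o-xylene = 0.253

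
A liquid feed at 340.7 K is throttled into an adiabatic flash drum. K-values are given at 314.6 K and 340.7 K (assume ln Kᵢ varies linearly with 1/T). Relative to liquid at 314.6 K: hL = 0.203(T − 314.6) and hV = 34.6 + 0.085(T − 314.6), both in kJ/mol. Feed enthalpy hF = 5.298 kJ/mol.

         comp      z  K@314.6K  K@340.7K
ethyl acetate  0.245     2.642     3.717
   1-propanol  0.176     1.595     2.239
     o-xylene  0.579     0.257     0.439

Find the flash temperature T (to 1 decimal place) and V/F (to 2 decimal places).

T = 318.3 K, V/F = 0.13

Adiabatic flash: solve Rachford–Rice at each trial T, then check hF = ψ·hV(T) + (1−ψ)·hL(T).
  T = 314.6 K: K = (2.642, 1.595, 0.257), RR gives ψ = 0.078, H_out = 2.700 kJ/mol
  T = 340.7 K: K = (3.717, 2.239, 0.439), RR gives ψ = 0.456, H_out = 19.678 kJ/mol
  T = 327.6 K: K = (3.153, 1.901, 0.339), RR gives ψ = 0.265, H_out = 11.403 kJ/mol
  T = 321.1 K: K = (2.891, 1.745, 0.296), RR gives ψ = 0.174, H_out = 7.213 kJ/mol
  T = 317.9 K: K = (2.767, 1.670, 0.276), RR gives ψ = 0.128, H_out = 5.046 kJ/mol
  T = 319.5 K: K = (2.829, 1.707, 0.286), RR gives ψ = 0.151, H_out = 6.141 kJ/mol
Linear interpolation between T = 317.9 (H_out = 5.046) and T = 319.5 (H_out = 6.141) on hF = 5.298 gives T ≈ 318.3 K, at which ψ = 0.13.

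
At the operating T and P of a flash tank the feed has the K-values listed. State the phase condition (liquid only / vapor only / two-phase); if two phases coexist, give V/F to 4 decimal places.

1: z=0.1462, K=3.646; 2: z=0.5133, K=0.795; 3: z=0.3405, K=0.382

ΣzᵢKᵢ = 1.0712; Σzᵢ/Kᵢ = 1.5771.
Both exceed 1, so a two-phase solution exists.
Newton iteration, ψ⁰ = 0.58:
  ψ = 0.5800: g = -0.29480, g' = -0.5031 → ψ = 0.0000
  ψ = 0.0000: g = 0.07119, g' = -1.1752 → ψ = 0.0606
  ψ = 0.0606: g = 0.00824, g' = -0.9228 → ψ = 0.0695
  ψ = 0.0695: g = 0.00013, g' = -0.8944 → ψ = 0.0697
Converged at ψ = 0.0697.

two-phase, V/F = 0.0697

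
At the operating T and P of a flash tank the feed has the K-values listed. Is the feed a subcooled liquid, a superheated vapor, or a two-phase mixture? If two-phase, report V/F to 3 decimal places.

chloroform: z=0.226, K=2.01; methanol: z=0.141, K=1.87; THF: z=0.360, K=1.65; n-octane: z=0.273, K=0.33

two-phase, V/F = 0.741

ΣzᵢKᵢ = 1.402; Σzᵢ/Kᵢ = 1.233.
Both exceed 1, so a two-phase solution exists.
Rachford–Rice: g(ψ) = Σ zᵢ(Kᵢ−1)/(1+ψ(Kᵢ−1)) = 0.
Newton iteration, ψ⁰ = 0.37:
  ψ = 0.370: g = 0.2044, g' = -0.499 → ψ = 0.780
  ψ = 0.780: g = -0.0270, g' = -0.714 → ψ = 0.742
  ψ = 0.742: g = -0.0009, g' = -0.669 → ψ = 0.741
Converged at ψ = 0.741.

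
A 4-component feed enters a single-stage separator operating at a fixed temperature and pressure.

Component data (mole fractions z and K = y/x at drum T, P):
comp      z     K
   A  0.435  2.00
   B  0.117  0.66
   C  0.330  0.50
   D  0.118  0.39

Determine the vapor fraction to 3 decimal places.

ψ = 0.318

Rachford–Rice: g(ψ) = Σ zᵢ(Kᵢ−1)/(1+ψ(Kᵢ−1)) = 0.
Feasibility: ΣzᵢKᵢ = 1.158, Σzᵢ/Kᵢ = 1.357 — both > 1, two phases present.
Iterate (Newton) starting at ψ = 0.5:
  ψ = 0.500: g = -0.0815, g' = -0.451 → ψ = 0.319
  ψ = 0.319: g = -0.0006, g' = -0.452 → ψ = 0.318
Converged at ψ = 0.318.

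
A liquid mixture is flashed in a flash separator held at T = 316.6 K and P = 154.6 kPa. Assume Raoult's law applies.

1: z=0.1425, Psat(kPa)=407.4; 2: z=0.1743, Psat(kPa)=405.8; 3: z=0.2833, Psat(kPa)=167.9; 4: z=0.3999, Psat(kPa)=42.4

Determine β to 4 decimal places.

Raoult's law: Kᵢ = Pᵢˢᵃᵗ/P = Pᵢˢᵃᵗ/154.6.
  K_1 = 407.4/154.6 = 2.635188, K_2 = 405.8/154.6 = 2.624838, K_3 = 167.9/154.6 = 1.086028, K_4 = 42.4/154.6 = 0.274256
Material balance + equilibrium reduce to Σ zᵢ(Kᵢ−1)/(1+β(Kᵢ−1)) = 0.
Feasibility: ΣzᵢKᵢ = 1.2504, Σzᵢ/Kᵢ = 1.8395 — both > 1, two phases present.
Newton–Raphson from β = 0.56:
  β = 0.5600: g = -0.19577, g' = -0.8297 → β = 0.3240
  β = 0.3240: g = -0.01792, g' = -0.7223 → β = 0.2992
  β = 0.2992: g = 0.00004, g' = -0.7258 → β = 0.2993
Converged at β = 0.2993.

β = 0.2993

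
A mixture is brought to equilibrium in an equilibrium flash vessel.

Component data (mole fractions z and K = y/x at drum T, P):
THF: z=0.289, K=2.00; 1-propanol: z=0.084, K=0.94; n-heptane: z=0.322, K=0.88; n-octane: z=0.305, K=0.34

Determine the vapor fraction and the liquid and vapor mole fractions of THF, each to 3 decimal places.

ψ = 0.108, x_THF = 0.261, y_THF = 0.522

Material balance + equilibrium reduce to Σ zᵢ(Kᵢ−1)/(1+ψ(Kᵢ−1)) = 0.
g(0) = ΣzᵢKᵢ − 1 = 0.044 and g(1) = 1 − Σzᵢ/Kᵢ = -0.497, so a root lies in (0, 1).
Newton–Raphson from ψ = 0.43:
  ψ = 0.430: g = -0.1249, g' = -0.406 → ψ = 0.122
  ψ = 0.122: g = -0.0057, g' = -0.392 → ψ = 0.108
Converged at ψ = 0.108.
Compositions from xᵢ = zᵢ/(1+ψ(Kᵢ−1)), yᵢ = Kᵢxᵢ:
  THF: x = 0.261, y = 0.522
  1-propanol: x = 0.085, y = 0.079
  n-heptane: x = 0.326, y = 0.287
  n-octane: x = 0.328, y = 0.112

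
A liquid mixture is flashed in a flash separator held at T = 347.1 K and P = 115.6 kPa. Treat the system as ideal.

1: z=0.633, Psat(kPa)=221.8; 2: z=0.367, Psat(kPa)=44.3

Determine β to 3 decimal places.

Raoult's law: Kᵢ = Pᵢˢᵃᵗ/P = Pᵢˢᵃᵗ/115.6.
  K_1 = 221.8/115.6 = 1.91869, K_2 = 44.3/115.6 = 0.38322
Let β = V/F and solve Σ zᵢ(Kᵢ−1)/(1+β(Kᵢ−1)) = 0.
g(0) = ΣzᵢKᵢ − 1 = 0.355 and g(1) = 1 − Σzᵢ/Kᵢ = -0.288, so a root lies in (0, 1).
Iterate (Newton) starting at β = 0.5:
  β = 0.500: g = 0.0712, g' = -0.543 → β = 0.631
  β = 0.631: g = -0.0026, g' = -0.588 → β = 0.627
Converged at β = 0.627.

β = 0.627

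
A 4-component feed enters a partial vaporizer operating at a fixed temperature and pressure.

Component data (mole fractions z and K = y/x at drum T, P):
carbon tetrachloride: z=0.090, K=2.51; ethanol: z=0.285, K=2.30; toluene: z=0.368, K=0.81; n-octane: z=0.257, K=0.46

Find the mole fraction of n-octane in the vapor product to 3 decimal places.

Rachford–Rice: g(ψ) = Σ zᵢ(Kᵢ−1)/(1+ψ(Kᵢ−1)) = 0.
Feasibility: ΣzᵢKᵢ = 1.298, Σzᵢ/Kᵢ = 1.173 — both > 1, two phases present.
Newton iteration, ψ⁰ = 0.5:
  ψ = 0.500: g = 0.0346, g' = -0.400 → ψ = 0.586
  ψ = 0.586: g = 0.0005, g' = -0.390 → ψ = 0.588
Converged at ψ = 0.588.
Compositions from xᵢ = zᵢ/(1+ψ(Kᵢ−1)), yᵢ = Kᵢxᵢ:
  carbon tetrachloride: x = 0.048, y = 0.120
  ethanol: x = 0.162, y = 0.372
  toluene: x = 0.414, y = 0.336
  n-octane: x = 0.377, y = 0.173

y_n-octane = 0.173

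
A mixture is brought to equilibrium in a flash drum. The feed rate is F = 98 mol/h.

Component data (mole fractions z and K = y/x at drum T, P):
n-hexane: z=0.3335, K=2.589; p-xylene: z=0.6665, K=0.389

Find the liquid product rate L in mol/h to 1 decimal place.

Binary case is linear: z₁(K₁−1)(1+β(K₂−1)) + z₂(K₂−1)(1+β(K₁−1)) = 0
⇒ β = [z₁(K₁−1)+z₂(K₂−1)] / [−(K₁−1)(K₂−1)] = 0.12270/0.97088 = 0.1264
Then V = β·F = 0.1264·98 = 12.4 mol/h and L = F − V = 85.6 mol/h.

L = 85.6 mol/h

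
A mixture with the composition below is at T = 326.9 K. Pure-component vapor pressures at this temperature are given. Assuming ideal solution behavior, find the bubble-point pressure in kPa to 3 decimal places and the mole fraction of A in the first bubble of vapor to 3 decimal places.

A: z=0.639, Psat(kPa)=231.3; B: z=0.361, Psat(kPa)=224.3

At the bubble point ψ → 0, so ΣzᵢKᵢ = 1 with Kᵢ = Pᵢˢᵃᵗ/P ⇒ P = ΣzᵢPᵢˢᵃᵗ.
P = 0.639·231.3 + 0.361·224.3 = 228.773 kPa
yᵢ = zᵢPᵢˢᵃᵗ/P ⇒ y_A = 0.639·231.3/228.773 = 0.646

Pbub = 228.773 kPa, y_A = 0.646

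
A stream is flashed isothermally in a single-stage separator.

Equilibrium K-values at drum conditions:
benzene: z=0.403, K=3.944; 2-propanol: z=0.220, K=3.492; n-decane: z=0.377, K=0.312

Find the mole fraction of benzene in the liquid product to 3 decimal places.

Material balance + equilibrium reduce to Σ zᵢ(Kᵢ−1)/(1+ψ(Kᵢ−1)) = 0.
Check two-phase: ΣzᵢKᵢ = 2.475 > 1 and Σzᵢ/Kᵢ = 1.374 > 1, so g(0) = 1.475 > 0 and g(1) = -0.374 < 0.
Newton iteration, ψ⁰ = 0.5:
  ψ = 0.500: g = 0.3287, g' = -1.257 → ψ = 0.761
  ψ = 0.761: g = 0.0104, g' = -1.282 → ψ = 0.770
Converged at ψ = 0.770.
Compositions from xᵢ = zᵢ/(1+ψ(Kᵢ−1)), yᵢ = Kᵢxᵢ:
  benzene: x = 0.123, y = 0.487
  2-propanol: x = 0.075, y = 0.263
  n-decane: x = 0.801, y = 0.250

x_benzene = 0.123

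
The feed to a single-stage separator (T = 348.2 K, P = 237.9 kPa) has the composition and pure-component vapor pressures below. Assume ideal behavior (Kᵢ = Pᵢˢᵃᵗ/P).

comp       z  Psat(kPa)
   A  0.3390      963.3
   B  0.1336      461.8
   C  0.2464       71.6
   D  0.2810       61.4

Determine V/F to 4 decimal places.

V/F = 0.4173

Raoult's law: Kᵢ = Pᵢˢᵃᵗ/P = Pᵢˢᵃᵗ/237.9.
  K_A = 963.3/237.9 = 4.049180, K_B = 461.8/237.9 = 1.941152, K_C = 71.6/237.9 = 0.300967, K_D = 61.4/237.9 = 0.258092
Newton–Raphson from V/F = 0.33:
  V/F = 0.3300: g = 0.11122, g' = -1.3266 → V/F = 0.4138
  V/F = 0.4138: g = 0.00430, g' = -1.2378 → V/F = 0.4173
Converged at V/F = 0.4173.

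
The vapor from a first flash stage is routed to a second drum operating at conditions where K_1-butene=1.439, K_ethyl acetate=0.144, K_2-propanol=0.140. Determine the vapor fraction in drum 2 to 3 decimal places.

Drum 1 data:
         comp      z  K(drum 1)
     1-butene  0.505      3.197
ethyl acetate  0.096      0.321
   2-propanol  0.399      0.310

Drum 1:
Rachford–Rice: g(ψ₁) = Σ zᵢ(Kᵢ−1)/(1+ψ₁(Kᵢ−1)) = 0.
g(0) = ΣzᵢKᵢ − 1 = 0.769 and g(1) = 1 − Σzᵢ/Kᵢ = -0.744, so a root lies in (0, 1).
Newton iteration, ψ₁⁰ = 0.5:
  ψ₁ = 0.500: g = 0.0097, g' = -1.098 → ψ₁ = 0.509
Converged at ψ₁ = 0.509.
Drum-1 compositions:
  1-butene: x = 0.238, y = 0.762
  ethyl acetate: x = 0.147, y = 0.047
  2-propanol: x = 0.615, y = 0.191
Drum-2 feed = drum-1 vapor: z₂ = (0.7623, 0.0471, 0.1906).
Drum 2:
Let ψ₂ = V/F and solve Σ zᵢ(Kᵢ−1)/(1+ψ₂(Kᵢ−1)) = 0.
Feasibility: ΣzᵢKᵢ = 1.130, Σzᵢ/Kᵢ = 2.218 — both > 1, two phases present.
Iterate (Newton) starting at ψ₂ = 0.5:
  ψ₂ = 0.500: g = -0.0836, g' = -0.638 → ψ₂ = 0.369
  ψ₂ = 0.369: g = -0.0110, g' = -0.485 → ψ₂ = 0.346
Converged at ψ₂ = 0.346.
  1-butene: x = 0.662, y = 0.952
  ethyl acetate: x = 0.067, y = 0.010
  2-propanol: x = 0.271, y = 0.038

V/F (drum 2) = 0.346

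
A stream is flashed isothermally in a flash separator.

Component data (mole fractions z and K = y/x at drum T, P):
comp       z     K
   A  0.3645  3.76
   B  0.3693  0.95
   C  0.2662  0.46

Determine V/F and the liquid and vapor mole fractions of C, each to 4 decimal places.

V/F = 0.8803, x_C = 0.5074, y_C = 0.2334

Rachford–Rice: g(V/F) = Σ zᵢ(Kᵢ−1)/(1+V/F(Kᵢ−1)) = 0.
Check two-phase: ΣzᵢKᵢ = 1.8438 > 1 and Σzᵢ/Kᵢ = 1.0644 > 1, so g(0) = 0.8438 > 0 and g(1) = -0.0644 < 0.
Newton iteration, V/F⁰ = 0.5:
  V/F = 0.5000: g = 0.20684, g' = -0.6368 → V/F = 0.8248
  V/F = 0.8248: g = 0.02859, g' = -0.5120 → V/F = 0.8807
  V/F = 0.8807: g = -0.00016, g' = -0.5192 → V/F = 0.8803
Converged at V/F = 0.8803.
Compositions from xᵢ = zᵢ/(1+V/F(Kᵢ−1)), yᵢ = Kᵢxᵢ:
  A: x = 0.1063, y = 0.3996
  B: x = 0.3863, y = 0.3670
  C: x = 0.5074, y = 0.2334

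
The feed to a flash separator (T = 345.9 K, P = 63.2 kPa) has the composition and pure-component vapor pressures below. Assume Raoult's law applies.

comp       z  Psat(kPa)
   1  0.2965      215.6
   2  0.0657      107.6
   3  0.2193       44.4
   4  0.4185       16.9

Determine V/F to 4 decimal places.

Raoult's law: Kᵢ = Pᵢˢᵃᵗ/P = Pᵢˢᵃᵗ/63.2.
  K_1 = 215.6/63.2 = 3.411392, K_2 = 107.6/63.2 = 1.702532, K_3 = 44.4/63.2 = 0.702532, K_4 = 16.9/63.2 = 0.267405
Rachford–Rice: g(V/F) = Σ zᵢ(Kᵢ−1)/(1+V/F(Kᵢ−1)) = 0.
g(0) = ΣzᵢKᵢ − 1 = 0.3893 and g(1) = 1 − Σzᵢ/Kᵢ = -1.0027, so a root lies in (0, 1).
Newton–Raphson from V/F = 0.39:
  V/F = 0.3900: g = -0.09833, g' = -0.9429 → V/F = 0.2857
  V/F = 0.2857: g = 0.00271, g' = -1.0093 → V/F = 0.2884
Converged at V/F = 0.2884.

V/F = 0.2884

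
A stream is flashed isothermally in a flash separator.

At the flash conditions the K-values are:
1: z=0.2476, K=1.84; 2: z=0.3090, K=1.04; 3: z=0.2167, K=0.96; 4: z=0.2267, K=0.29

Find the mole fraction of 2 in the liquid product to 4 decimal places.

Material balance + equilibrium reduce to Σ zᵢ(Kᵢ−1)/(1+β(Kᵢ−1)) = 0.
g(0) = ΣzᵢKᵢ − 1 = 0.0507 and g(1) = 1 − Σzᵢ/Kᵢ = -0.4391, so a root lies in (0, 1).
Newton iteration, β⁰ = 0.5:
  β = 0.5000: g = -0.09981, g' = -0.3622 → β = 0.2244
  β = 0.2244: g = -0.01297, g' = -0.2862 → β = 0.1791
  β = 0.1791: g = -0.00008, g' = -0.2828 → β = 0.1788
Converged at β = 0.1788.
Compositions from xᵢ = zᵢ/(1+β(Kᵢ−1)), yᵢ = Kᵢxᵢ:
  1: x = 0.2153, y = 0.3961
  2: x = 0.3068, y = 0.3191
  3: x = 0.2183, y = 0.2095
  4: x = 0.2597, y = 0.0753

x_2 = 0.3068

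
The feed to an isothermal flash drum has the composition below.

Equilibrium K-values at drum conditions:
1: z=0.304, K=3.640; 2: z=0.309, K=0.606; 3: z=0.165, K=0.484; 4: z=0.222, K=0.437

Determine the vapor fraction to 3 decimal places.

Rachford–Rice: g(ψ) = Σ zᵢ(Kᵢ−1)/(1+ψ(Kᵢ−1)) = 0.
Feasibility: ΣzᵢKᵢ = 1.471, Σzᵢ/Kᵢ = 1.442 — both > 1, two phases present.
Iterate (Newton) starting at ψ = 0.5:
  ψ = 0.500: g = -0.0944, g' = -0.684 → ψ = 0.362
  ψ = 0.362: g = 0.0067, g' = -0.797 → ψ = 0.370
Converged at ψ = 0.370.

ψ = 0.370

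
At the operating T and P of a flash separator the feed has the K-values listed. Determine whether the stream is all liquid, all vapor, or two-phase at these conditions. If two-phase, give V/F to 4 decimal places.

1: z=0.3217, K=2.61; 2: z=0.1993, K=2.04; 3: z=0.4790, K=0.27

ΣzᵢKᵢ = 1.3755; Σzᵢ/Kᵢ = 1.9950.
Both exceed 1, so a two-phase solution exists.
Material balance + equilibrium reduce to Σ zᵢ(Kᵢ−1)/(1+ψ(Kᵢ−1)) = 0.
Newton–Raphson from ψ = 0.5:
  ψ = 0.5000: g = -0.12735, g' = -0.9823 → ψ = 0.3704
  ψ = 0.3704: g = -0.00513, g' = -0.9191 → ψ = 0.3648
Converged at ψ = 0.3648.

two-phase, V/F = 0.3648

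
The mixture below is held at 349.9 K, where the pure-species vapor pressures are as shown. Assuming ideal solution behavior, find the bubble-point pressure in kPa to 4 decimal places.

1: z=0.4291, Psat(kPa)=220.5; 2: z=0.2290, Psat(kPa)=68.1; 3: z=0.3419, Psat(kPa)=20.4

Pbub = 117.1862 kPa

At the bubble point ψ → 0, so ΣzᵢKᵢ = 1 with Kᵢ = Pᵢˢᵃᵗ/P ⇒ P = ΣzᵢPᵢˢᵃᵗ.
P = 0.4291·220.5 + 0.2290·68.1 + 0.3419·20.4 = 117.1862 kPa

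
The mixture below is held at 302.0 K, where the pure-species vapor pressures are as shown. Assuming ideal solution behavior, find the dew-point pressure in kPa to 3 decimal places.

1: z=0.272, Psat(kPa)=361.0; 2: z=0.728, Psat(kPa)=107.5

Pdew = 132.881 kPa

At the dew point ψ → 1, so Σzᵢ/Kᵢ = 1 with Kᵢ = Pᵢˢᵃᵗ/P ⇒ 1/P = Σzᵢ/Pᵢˢᵃᵗ.
1/P = 0.272/361.0 + 0.728/107.5 = 0.007526 ⇒ P = 132.881 kPa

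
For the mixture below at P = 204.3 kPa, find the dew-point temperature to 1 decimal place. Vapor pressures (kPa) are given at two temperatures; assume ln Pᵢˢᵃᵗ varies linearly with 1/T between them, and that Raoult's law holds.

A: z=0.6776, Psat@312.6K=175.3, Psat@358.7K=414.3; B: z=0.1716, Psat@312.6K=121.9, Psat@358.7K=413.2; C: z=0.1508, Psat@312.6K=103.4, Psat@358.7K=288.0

T = 326.4 K

Dew-point temperature: Σzᵢ·P/Pᵢˢᵃᵗ(T) = 1. Interpolate ln Pᵢˢᵃᵗ = aᵢ + bᵢ/T.
  T = 312.6 K: ΣzᵢP/Pᵢˢᵃᵗ = 1.3752
  T = 358.7 K: ΣzᵢP/Pᵢˢᵃᵗ = 0.5260
  T = 335.6 K: ΣzᵢP/Pᵢˢᵃᵗ = 0.8217
  T = 324.1 K: ΣzᵢP/Pᵢˢᵃᵗ = 1.0526
  T = 329.9 K: ΣzᵢP/Pᵢˢᵃᵗ = 0.9269
  T = 327.0 K: ΣzᵢP/Pᵢˢᵃᵗ = 0.9872
Interpolating between 324.1 K and 327.0 K gives T ≈ 326.4 K.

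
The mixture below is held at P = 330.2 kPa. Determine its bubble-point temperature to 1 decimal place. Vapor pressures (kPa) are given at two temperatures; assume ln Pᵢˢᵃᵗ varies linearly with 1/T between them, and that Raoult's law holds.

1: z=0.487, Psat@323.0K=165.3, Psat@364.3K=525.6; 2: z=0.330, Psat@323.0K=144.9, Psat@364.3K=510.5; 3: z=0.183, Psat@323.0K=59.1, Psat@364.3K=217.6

T = 351.6 K

Bubble-point temperature: ΣzᵢPᵢˢᵃᵗ(T) = P. Interpolate ln Pᵢˢᵃᵗ = aᵢ + bᵢ/T.
  T = 323.0 K: ΣzᵢPᵢˢᵃᵗ = 139.13 kPa
  T = 364.3 K: ΣzᵢPᵢˢᵃᵗ = 464.25 kPa
  T = 343.6 K: ΣzᵢPᵢˢᵃᵗ = 263.04 kPa
  T = 354.0 K: ΣzᵢPᵢˢᵃᵗ = 352.82 kPa
  T = 348.8 K: ΣzᵢPᵢˢᵃᵗ = 305.30 kPa
  T = 351.4 K: ΣzᵢPᵢˢᵃᵗ = 328.37 kPa
Interpolating between 351.4 K and 354.0 K gives T ≈ 351.6 K.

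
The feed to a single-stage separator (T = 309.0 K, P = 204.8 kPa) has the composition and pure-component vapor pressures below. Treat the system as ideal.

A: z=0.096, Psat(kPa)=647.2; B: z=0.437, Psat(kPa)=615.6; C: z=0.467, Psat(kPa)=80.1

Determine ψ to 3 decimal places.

Raoult's law: Kᵢ = Pᵢˢᵃᵗ/P = Pᵢˢᵃᵗ/204.8.
  K_A = 647.2/204.8 = 3.16016, K_B = 615.6/204.8 = 3.00586, K_C = 80.1/204.8 = 0.39111
Let ψ = V/F and solve Σ zᵢ(Kᵢ−1)/(1+ψ(Kᵢ−1)) = 0.
Feasibility: ΣzᵢKᵢ = 1.800, Σzᵢ/Kᵢ = 1.370 — both > 1, two phases present.
Newton–Raphson from ψ = 0.39:
  ψ = 0.390: g = 0.2315, g' = -0.983 → ψ = 0.625
  ψ = 0.625: g = 0.0178, g' = -0.879 → ψ = 0.646
Converged at ψ = 0.646.

ψ = 0.646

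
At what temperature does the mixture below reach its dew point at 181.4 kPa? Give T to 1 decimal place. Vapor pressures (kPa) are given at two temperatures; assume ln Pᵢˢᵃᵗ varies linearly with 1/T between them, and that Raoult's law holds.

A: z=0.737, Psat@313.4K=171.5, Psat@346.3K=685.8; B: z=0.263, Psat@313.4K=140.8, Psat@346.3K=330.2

Dew-point temperature: Σzᵢ·P/Pᵢˢᵃᵗ(T) = 1. Interpolate ln Pᵢˢᵃᵗ = aᵢ + bᵢ/T.
  T = 313.4 K: ΣzᵢP/Pᵢˢᵃᵗ = 1.1184
  T = 346.3 K: ΣzᵢP/Pᵢˢᵃᵗ = 0.3394
  T = 329.9 K: ΣzᵢP/Pᵢˢᵃᵗ = 0.5921
  T = 321.6 K: ΣzᵢP/Pᵢˢᵃᵗ = 0.8069
  T = 317.5 K: ΣzᵢP/Pᵢˢᵃᵗ = 0.9475
  T = 315.4 K: ΣzᵢP/Pᵢˢᵃᵗ = 1.0308
Interpolating between 315.4 K and 317.5 K gives T ≈ 316.2 K.

T = 316.2 K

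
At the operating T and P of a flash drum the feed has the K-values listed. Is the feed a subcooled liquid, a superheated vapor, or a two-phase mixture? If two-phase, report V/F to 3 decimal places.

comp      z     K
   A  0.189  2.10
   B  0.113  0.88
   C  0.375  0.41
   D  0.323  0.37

ΣzᵢKᵢ = 0.770; Σzᵢ/Kᵢ = 2.006.
Since ΣzᵢKᵢ < 1 the mixture is below its bubble point — single liquid phase.

subcooled liquid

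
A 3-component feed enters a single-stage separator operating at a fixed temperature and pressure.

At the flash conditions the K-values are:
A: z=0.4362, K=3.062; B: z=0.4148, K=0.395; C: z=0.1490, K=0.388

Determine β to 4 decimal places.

Material balance + equilibrium reduce to Σ zᵢ(Kᵢ−1)/(1+β(Kᵢ−1)) = 0.
Feasibility: ΣzᵢKᵢ = 1.5573, Σzᵢ/Kᵢ = 1.5766 — both > 1, two phases present.
Newton–Raphson from β = 0.34:
  β = 0.3400: g = 0.09766, g' = -0.9706 → β = 0.4406
  β = 0.4406: g = 0.00425, g' = -0.8960 → β = 0.4454
Converged at β = 0.4454.

β = 0.4454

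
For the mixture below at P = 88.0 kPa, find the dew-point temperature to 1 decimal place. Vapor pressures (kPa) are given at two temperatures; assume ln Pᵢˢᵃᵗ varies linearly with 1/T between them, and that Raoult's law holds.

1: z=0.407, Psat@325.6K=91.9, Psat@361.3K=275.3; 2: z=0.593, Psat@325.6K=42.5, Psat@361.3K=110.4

T = 342.1 K

Dew-point temperature: Σzᵢ·P/Pᵢˢᵃᵗ(T) = 1. Interpolate ln Pᵢˢᵃᵗ = aᵢ + bᵢ/T.
  T = 325.6 K: ΣzᵢP/Pᵢˢᵃᵗ = 1.6176
  T = 361.3 K: ΣzᵢP/Pᵢˢᵃᵗ = 0.6028
  T = 343.5 K: ΣzᵢP/Pᵢˢᵃᵗ = 0.9607
  T = 334.6 K: ΣzᵢP/Pᵢˢᵃᵗ = 1.2360
  T = 339.1 K: ΣzᵢP/Pᵢˢᵃᵗ = 1.0863
  T = 341.3 K: ΣzᵢP/Pᵢˢᵃᵗ = 1.0212
Interpolating between 341.3 K and 343.5 K gives T ≈ 342.1 K.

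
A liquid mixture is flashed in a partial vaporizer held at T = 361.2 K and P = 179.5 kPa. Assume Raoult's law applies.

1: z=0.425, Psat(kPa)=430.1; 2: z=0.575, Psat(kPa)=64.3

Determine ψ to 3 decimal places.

Raoult's law: Kᵢ = Pᵢˢᵃᵗ/P = Pᵢˢᵃᵗ/179.5.
  K_1 = 430.1/179.5 = 2.39610, K_2 = 64.3/179.5 = 0.35822
Rachford–Rice: g(ψ) = Σ zᵢ(Kᵢ−1)/(1+ψ(Kᵢ−1)) = 0.
Feasibility: ΣzᵢKᵢ = 1.224, Σzᵢ/Kᵢ = 1.783 — both > 1, two phases present.
Binary case is linear: z₁(K₁−1)(1+ψ(K₂−1)) + z₂(K₂−1)(1+ψ(K₁−1)) = 0
⇒ ψ = [z₁(K₁−1)+z₂(K₂−1)] / [−(K₁−1)(K₂−1)] = 0.2243/0.8960 = 0.250

ψ = 0.250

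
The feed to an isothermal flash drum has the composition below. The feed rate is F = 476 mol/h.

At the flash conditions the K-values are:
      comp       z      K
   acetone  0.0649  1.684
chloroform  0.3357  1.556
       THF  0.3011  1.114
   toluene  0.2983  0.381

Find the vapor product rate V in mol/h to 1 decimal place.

V = 148.4 mol/h

Newton iteration, V/F⁰ = 0.6:
  V/F = 0.6000: g = -0.09018, g' = -0.3663 → V/F = 0.3538
  V/F = 0.3538: g = -0.01172, g' = -0.2831 → V/F = 0.3124
  V/F = 0.3124: g = -0.00017, g' = -0.2753 → V/F = 0.3118
Converged at V/F = 0.3118.
Then V = V/F·F = 0.3118·476 = 148.4 mol/h and L = F − V = 327.6 mol/h.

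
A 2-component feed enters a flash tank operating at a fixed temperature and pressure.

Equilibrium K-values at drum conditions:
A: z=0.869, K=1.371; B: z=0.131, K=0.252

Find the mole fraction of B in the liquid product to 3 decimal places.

Material balance + equilibrium reduce to Σ zᵢ(Kᵢ−1)/(1+V/F(Kᵢ−1)) = 0.
g(0) = ΣzᵢKᵢ − 1 = 0.224 and g(1) = 1 − Σzᵢ/Kᵢ = -0.154, so a root lies in (0, 1).
Binary case is linear: z₁(K₁−1)(1+V/F(K₂−1)) + z₂(K₂−1)(1+V/F(K₁−1)) = 0
⇒ V/F = [z₁(K₁−1)+z₂(K₂−1)] / [−(K₁−1)(K₂−1)] = 0.2244/0.2775 = 0.809
Compositions from xᵢ = zᵢ/(1+V/F(Kᵢ−1)), yᵢ = Kᵢxᵢ:
  A: x = 0.668, y = 0.916
  B: x = 0.332, y = 0.084

x_B = 0.332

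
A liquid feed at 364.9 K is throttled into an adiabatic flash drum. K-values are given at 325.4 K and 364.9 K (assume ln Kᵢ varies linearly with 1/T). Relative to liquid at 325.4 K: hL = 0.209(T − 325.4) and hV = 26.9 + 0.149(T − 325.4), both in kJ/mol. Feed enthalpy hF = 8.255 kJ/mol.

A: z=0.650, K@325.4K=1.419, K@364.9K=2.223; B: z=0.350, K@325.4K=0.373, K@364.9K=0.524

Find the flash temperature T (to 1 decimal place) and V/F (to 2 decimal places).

T = 327.7 K, V/F = 0.29

Adiabatic flash: solve Rachford–Rice at each trial T, then check hF = ψ·hV(T) + (1−ψ)·hL(T).
  T = 325.4 K: K = (1.419, 0.373), RR gives ψ = 0.201, H_out = 5.417 kJ/mol
  T = 364.9 K: K = (2.223, 0.524), RR gives ψ = 1.000, H_out = 32.785 kJ/mol
  T = 345.1 K: K = (1.798, 0.446), RR gives ψ = 0.735, H_out = 23.025 kJ/mol
  T = 335.2 K: K = (1.602, 0.409), RR gives ψ = 0.518, H_out = 15.680 kJ/mol
  T = 330.3 K: K = (1.509, 0.391), RR gives ψ = 0.379, H_out = 11.118 kJ/mol
  T = 327.9 K: K = (1.465, 0.382), RR gives ψ = 0.298, H_out = 8.507 kJ/mol
  T = 326.6 K: K = (1.441, 0.377), RR gives ψ = 0.250, H_out = 6.954 kJ/mol
Linear interpolation between T = 326.6 (H_out = 6.954) and T = 327.9 (H_out = 8.507) on hF = 8.255 gives T ≈ 327.7 K, at which ψ = 0.29.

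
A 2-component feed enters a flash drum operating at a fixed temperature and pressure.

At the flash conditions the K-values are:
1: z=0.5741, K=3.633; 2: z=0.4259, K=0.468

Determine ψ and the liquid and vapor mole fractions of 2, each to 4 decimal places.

Binary case is linear: z₁(K₁−1)(1+ψ(K₂−1)) + z₂(K₂−1)(1+ψ(K₁−1)) = 0
⇒ ψ = [z₁(K₁−1)+z₂(K₂−1)] / [−(K₁−1)(K₂−1)] = 1.28503/1.40076 = 0.9174
Compositions from xᵢ = zᵢ/(1+ψ(Kᵢ−1)), yᵢ = Kᵢxᵢ:
  1: x = 0.1681, y = 0.6107
  2: x = 0.8319, y = 0.3893

ψ = 0.9174, x_2 = 0.8319, y_2 = 0.3893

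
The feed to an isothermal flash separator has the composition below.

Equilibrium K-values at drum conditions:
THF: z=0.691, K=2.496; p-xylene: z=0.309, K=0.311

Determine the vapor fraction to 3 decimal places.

ψ = 0.796

Material balance + equilibrium reduce to Σ zᵢ(Kᵢ−1)/(1+ψ(Kᵢ−1)) = 0.
g(0) = ΣzᵢKᵢ − 1 = 0.821 and g(1) = 1 − Σzᵢ/Kᵢ = -0.270, so a root lies in (0, 1).
Binary case is linear: z₁(K₁−1)(1+ψ(K₂−1)) + z₂(K₂−1)(1+ψ(K₁−1)) = 0
⇒ ψ = [z₁(K₁−1)+z₂(K₂−1)] / [−(K₁−1)(K₂−1)] = 0.8208/1.0307 = 0.796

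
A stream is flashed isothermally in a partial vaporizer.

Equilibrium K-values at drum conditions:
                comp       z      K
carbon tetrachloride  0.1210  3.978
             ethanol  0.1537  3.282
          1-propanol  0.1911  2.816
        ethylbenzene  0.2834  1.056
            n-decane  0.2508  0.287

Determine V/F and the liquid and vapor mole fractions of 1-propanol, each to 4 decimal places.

V/F = 0.7700, x_1-propanol = 0.0797, y_1-propanol = 0.2244

Material balance + equilibrium reduce to Σ zᵢ(Kᵢ−1)/(1+V/F(Kᵢ−1)) = 0.
g(0) = ΣzᵢKᵢ − 1 = 0.8952 and g(1) = 1 − Σzᵢ/Kᵢ = -0.2873, so a root lies in (0, 1).
Newton–Raphson from V/F = 0.63:
  V/F = 0.6300: g = 0.12171, g' = -0.8226 → V/F = 0.7780
  V/F = 0.7780: g = -0.00750, g' = -0.9535 → V/F = 0.7701
  V/F = 0.7701: g = -0.00005, g' = -0.9416 → V/F = 0.7700
Converged at V/F = 0.7700.
Compositions from xᵢ = zᵢ/(1+V/F(Kᵢ−1)), yᵢ = Kᵢxᵢ:
  carbon tetrachloride: x = 0.0367, y = 0.1462
  ethanol: x = 0.0557, y = 0.1830
  1-propanol: x = 0.0797, y = 0.2244
  ethylbenzene: x = 0.2717, y = 0.2869
  n-decane: x = 0.5562, y = 0.1596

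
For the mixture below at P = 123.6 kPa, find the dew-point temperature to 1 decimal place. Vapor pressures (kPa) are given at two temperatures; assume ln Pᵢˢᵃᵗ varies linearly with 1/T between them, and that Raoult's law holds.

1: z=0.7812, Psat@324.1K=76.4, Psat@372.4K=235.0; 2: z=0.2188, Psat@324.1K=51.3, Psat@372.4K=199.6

T = 346.1 K

Dew-point temperature: Σzᵢ·P/Pᵢˢᵃᵗ(T) = 1. Interpolate ln Pᵢˢᵃᵗ = aᵢ + bᵢ/T.
  T = 324.1 K: ΣzᵢP/Pᵢˢᵃᵗ = 1.7910
  T = 372.4 K: ΣzᵢP/Pᵢˢᵃᵗ = 0.5464
  T = 348.2 K: ΣzᵢP/Pᵢˢᵃᵗ = 0.9492
  T = 336.1 K: ΣzᵢP/Pᵢˢᵃᵗ = 1.2903
  T = 342.1 K: ΣzᵢP/Pᵢˢᵃᵗ = 1.1050
  T = 345.1 K: ΣzᵢP/Pᵢˢᵃᵗ = 1.0247
  T = 346.6 K: ΣzᵢP/Pᵢˢᵃᵗ = 0.9873
Interpolating between 345.1 K and 346.6 K gives T ≈ 346.1 K.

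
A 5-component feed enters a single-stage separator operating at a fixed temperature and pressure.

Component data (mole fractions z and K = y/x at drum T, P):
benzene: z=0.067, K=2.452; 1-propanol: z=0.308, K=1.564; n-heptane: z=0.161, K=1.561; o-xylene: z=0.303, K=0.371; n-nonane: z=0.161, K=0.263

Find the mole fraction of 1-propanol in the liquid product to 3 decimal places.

x_1-propanol = 0.290

Material balance + equilibrium reduce to Σ zᵢ(Kᵢ−1)/(1+ψ(Kᵢ−1)) = 0.
Check two-phase: ΣzᵢKᵢ = 1.052 > 1 and Σzᵢ/Kᵢ = 1.756 > 1, so g(0) = 0.052 > 0 and g(1) = -0.756 < 0.
Newton–Raphson from ψ = 0.5:
  ψ = 0.500: g = -0.2035, g' = -0.612 → ψ = 0.168
  ψ = 0.168: g = -0.0289, g' = -0.479 → ψ = 0.107
Converged at ψ = 0.107.
Compositions from xᵢ = zᵢ/(1+ψ(Kᵢ−1)), yᵢ = Kᵢxᵢ:
  benzene: x = 0.058, y = 0.142
  1-propanol: x = 0.290, y = 0.454
  n-heptane: x = 0.152, y = 0.237
  o-xylene: x = 0.325, y = 0.121
  n-nonane: x = 0.175, y = 0.046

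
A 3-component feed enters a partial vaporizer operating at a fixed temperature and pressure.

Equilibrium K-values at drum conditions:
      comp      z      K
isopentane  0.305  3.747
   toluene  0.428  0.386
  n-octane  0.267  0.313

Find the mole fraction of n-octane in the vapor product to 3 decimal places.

Let ψ = V/F and solve Σ zᵢ(Kᵢ−1)/(1+ψ(Kᵢ−1)) = 0.
Check two-phase: ΣzᵢKᵢ = 1.392 > 1 and Σzᵢ/Kᵢ = 2.043 > 1, so g(0) = 0.392 > 0 and g(1) = -1.043 < 0.
Iterate (Newton) starting at ψ = 0.64:
  ψ = 0.640: g = -0.4565, g' = -1.142 → ψ = 0.240
  ψ = 0.240: g = -0.0232, g' = -1.238 → ψ = 0.221
  ψ = 0.221: g = 0.0004, g' = -1.281 → ψ = 0.222
Converged at ψ = 0.222.
Compositions from xᵢ = zᵢ/(1+ψ(Kᵢ−1)), yᵢ = Kᵢxᵢ:
  isopentane: x = 0.190, y = 0.710
  toluene: x = 0.495, y = 0.191
  n-octane: x = 0.315, y = 0.099

y_n-octane = 0.099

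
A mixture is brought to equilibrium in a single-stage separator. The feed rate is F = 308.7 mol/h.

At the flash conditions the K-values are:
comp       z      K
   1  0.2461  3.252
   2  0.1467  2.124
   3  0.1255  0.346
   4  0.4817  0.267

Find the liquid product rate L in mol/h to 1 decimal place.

Rachford–Rice: g(V/F) = Σ zᵢ(Kᵢ−1)/(1+V/F(Kᵢ−1)) = 0.
Feasibility: ΣzᵢKᵢ = 1.2839, Σzᵢ/Kᵢ = 2.3116 — both > 1, two phases present.
Newton–Raphson from V/F = 0.63:
  V/F = 0.6300: g = -0.46996, g' = -1.3256 → V/F = 0.2755
  V/F = 0.2755: g = -0.07459, g' = -1.0696 → V/F = 0.2057
  V/F = 0.2057: g = 0.00204, g' = -1.1357 → V/F = 0.2075
Converged at V/F = 0.2075.
Then V = V/F·F = 0.2075·308.7 = 64.1 mol/h and L = F − V = 244.6 mol/h.

L = 244.6 mol/h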